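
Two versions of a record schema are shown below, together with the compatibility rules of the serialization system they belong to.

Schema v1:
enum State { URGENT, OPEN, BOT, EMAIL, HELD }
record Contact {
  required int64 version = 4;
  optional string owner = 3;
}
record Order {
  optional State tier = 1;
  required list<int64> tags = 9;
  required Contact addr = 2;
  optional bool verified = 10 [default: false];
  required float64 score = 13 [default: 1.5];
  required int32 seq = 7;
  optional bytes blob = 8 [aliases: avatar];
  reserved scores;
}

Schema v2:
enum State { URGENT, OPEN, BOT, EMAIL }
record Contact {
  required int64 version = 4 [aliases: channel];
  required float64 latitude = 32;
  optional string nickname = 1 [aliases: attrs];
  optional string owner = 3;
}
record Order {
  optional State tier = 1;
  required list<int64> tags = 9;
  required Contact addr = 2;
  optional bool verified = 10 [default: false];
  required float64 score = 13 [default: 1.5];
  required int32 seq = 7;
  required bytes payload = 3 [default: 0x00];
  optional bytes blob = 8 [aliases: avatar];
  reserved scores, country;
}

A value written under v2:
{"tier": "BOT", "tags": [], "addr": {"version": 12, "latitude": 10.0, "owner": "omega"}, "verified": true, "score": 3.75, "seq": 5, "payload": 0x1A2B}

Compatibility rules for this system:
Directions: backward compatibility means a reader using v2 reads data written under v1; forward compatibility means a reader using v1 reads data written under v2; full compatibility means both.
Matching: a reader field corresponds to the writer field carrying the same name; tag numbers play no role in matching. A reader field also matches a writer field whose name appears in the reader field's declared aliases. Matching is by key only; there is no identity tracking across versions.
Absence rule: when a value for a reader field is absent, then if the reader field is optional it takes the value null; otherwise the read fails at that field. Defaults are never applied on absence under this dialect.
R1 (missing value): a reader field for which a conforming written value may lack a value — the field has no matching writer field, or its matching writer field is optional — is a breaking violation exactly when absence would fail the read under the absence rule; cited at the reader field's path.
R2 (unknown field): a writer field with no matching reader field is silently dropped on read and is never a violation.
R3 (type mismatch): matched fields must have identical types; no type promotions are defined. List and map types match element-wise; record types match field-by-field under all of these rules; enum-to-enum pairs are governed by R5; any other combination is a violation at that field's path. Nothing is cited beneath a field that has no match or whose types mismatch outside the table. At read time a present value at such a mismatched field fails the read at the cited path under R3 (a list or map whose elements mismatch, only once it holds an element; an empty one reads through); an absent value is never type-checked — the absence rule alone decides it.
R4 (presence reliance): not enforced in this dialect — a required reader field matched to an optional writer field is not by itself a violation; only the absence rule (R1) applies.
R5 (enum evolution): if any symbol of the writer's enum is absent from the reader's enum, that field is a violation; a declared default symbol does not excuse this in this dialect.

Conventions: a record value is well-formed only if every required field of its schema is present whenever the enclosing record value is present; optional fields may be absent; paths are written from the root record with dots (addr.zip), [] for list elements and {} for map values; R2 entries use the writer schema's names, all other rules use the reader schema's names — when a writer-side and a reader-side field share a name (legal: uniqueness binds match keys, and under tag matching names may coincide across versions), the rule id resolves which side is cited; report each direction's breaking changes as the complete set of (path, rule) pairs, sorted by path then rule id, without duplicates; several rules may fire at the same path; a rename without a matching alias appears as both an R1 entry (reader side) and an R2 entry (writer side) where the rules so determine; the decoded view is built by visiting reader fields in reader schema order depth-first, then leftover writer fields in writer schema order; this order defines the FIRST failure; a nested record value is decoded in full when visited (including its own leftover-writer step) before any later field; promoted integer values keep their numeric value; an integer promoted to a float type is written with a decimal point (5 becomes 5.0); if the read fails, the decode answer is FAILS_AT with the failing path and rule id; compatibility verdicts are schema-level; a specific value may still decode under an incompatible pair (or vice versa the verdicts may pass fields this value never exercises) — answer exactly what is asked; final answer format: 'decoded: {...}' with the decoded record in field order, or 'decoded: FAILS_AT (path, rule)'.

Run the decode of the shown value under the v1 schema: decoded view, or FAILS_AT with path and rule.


each type pair in Order: writer, then reader
decode walk for Order under reader schema v1:
  tier := "BOT"
  tags := []
  addr.version := 12
  addr.owner := "omega"
  writer addr.latitude: unmatched, discarded
  verified := true
  score := 3.75
  seq := 5
  blob := null (not supplied -> null)
  writer payload: unmatched, discarded
  => decoded: {"tier": "BOT", "tags": [], "addr": {"version": 12, "owner": "omega"}, "verified": true, "score": 3.75, "seq": 5, "blob": null}
diffs on Order not affecting the asked answer:
  added field payload to record Order: required bytes, tag 3, default 0x00 (in v2 it sits immediately before blob) -> a verdict-level change on Order — the shown value reads the same
  added field nickname to record Contact: optional string, tag 1 (in v2 it sits immediately before owner) -> fires no rule on Order under this dialect and leaves the result unchanged
  enum State (field tier in record Order): symbol HELD removed -> a verdict-level change on Order — the shown value reads the same
  added field latitude to record Contact: required float64, tag 32 (in v2 it sits immediately before owner) -> a verdict-level change on Order — the shown value reads the same

decoded: {"tier": "BOT", "tags": [], "addr": {"version": 12, "owner": "omega"}, "verified": true, "score": 3.75, "seq": 5, "blob": null}


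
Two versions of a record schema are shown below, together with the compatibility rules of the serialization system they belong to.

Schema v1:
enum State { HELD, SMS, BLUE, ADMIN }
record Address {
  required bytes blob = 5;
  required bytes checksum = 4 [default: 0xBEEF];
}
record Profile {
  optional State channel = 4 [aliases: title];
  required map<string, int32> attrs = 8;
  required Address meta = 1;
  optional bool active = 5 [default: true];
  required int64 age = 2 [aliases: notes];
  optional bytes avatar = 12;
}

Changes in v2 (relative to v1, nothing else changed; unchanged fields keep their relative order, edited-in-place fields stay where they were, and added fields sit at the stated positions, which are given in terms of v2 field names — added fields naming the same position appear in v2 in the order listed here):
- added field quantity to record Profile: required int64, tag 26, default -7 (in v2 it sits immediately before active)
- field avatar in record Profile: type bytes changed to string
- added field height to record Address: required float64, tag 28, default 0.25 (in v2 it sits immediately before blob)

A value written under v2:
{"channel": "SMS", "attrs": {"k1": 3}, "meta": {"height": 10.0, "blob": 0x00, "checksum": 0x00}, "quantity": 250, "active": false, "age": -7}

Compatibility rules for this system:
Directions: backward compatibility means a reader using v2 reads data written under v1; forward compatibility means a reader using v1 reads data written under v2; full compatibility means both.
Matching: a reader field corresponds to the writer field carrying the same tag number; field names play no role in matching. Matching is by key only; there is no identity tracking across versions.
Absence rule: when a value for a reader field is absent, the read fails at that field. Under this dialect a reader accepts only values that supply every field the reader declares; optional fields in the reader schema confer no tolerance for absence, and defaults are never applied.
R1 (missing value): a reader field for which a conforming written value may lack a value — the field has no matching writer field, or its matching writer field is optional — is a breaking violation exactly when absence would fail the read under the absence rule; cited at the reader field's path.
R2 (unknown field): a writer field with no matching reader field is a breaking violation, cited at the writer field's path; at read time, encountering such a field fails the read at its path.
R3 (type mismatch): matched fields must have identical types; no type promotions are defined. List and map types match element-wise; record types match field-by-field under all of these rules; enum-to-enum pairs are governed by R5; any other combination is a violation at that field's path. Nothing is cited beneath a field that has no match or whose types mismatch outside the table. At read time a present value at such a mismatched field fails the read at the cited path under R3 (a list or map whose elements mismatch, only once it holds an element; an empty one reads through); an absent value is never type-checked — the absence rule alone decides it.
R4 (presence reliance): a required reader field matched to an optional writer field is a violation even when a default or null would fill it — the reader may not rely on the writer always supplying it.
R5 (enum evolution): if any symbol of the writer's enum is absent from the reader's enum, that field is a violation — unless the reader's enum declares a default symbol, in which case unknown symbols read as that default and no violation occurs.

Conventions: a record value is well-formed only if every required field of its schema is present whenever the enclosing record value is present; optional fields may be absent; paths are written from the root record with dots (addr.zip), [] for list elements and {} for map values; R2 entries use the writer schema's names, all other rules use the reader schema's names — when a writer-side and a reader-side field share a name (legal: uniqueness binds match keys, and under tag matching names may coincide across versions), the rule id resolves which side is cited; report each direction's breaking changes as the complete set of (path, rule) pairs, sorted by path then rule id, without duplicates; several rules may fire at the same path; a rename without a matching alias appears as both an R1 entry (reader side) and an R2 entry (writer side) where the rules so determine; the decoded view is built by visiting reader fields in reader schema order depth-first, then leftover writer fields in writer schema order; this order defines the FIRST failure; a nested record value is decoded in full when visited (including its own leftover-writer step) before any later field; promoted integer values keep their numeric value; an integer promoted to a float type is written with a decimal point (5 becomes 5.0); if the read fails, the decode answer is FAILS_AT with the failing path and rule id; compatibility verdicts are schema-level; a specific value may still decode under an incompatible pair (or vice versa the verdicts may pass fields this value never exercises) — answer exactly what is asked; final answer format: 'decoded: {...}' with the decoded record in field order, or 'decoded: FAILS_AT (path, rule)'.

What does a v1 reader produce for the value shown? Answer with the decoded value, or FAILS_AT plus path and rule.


in Profile below, arrows point writer -> reader
decode walk for Profile under reader schema v1:
  channel := "SMS"
  attrs := {"k1": 3}
  meta.blob := 0x00
  meta.checksum := 0x00
  read fails at meta.height under R2 (unknown field)
  => FAILS_AT (meta.height, R2)
the other Profile changes do not affect what is asked:
  added field quantity to record Profile: required int64, tag 26, default -7 (in v2 it sits immediately before active) -> changes Profile's schema-level verdicts only — the decode of this value is the same
  field avatar in record Profile: type bytes changed to string -> changes Profile's schema-level verdicts only — the decode of this value is the same

decoded: FAILS_AT (meta.height, R2)


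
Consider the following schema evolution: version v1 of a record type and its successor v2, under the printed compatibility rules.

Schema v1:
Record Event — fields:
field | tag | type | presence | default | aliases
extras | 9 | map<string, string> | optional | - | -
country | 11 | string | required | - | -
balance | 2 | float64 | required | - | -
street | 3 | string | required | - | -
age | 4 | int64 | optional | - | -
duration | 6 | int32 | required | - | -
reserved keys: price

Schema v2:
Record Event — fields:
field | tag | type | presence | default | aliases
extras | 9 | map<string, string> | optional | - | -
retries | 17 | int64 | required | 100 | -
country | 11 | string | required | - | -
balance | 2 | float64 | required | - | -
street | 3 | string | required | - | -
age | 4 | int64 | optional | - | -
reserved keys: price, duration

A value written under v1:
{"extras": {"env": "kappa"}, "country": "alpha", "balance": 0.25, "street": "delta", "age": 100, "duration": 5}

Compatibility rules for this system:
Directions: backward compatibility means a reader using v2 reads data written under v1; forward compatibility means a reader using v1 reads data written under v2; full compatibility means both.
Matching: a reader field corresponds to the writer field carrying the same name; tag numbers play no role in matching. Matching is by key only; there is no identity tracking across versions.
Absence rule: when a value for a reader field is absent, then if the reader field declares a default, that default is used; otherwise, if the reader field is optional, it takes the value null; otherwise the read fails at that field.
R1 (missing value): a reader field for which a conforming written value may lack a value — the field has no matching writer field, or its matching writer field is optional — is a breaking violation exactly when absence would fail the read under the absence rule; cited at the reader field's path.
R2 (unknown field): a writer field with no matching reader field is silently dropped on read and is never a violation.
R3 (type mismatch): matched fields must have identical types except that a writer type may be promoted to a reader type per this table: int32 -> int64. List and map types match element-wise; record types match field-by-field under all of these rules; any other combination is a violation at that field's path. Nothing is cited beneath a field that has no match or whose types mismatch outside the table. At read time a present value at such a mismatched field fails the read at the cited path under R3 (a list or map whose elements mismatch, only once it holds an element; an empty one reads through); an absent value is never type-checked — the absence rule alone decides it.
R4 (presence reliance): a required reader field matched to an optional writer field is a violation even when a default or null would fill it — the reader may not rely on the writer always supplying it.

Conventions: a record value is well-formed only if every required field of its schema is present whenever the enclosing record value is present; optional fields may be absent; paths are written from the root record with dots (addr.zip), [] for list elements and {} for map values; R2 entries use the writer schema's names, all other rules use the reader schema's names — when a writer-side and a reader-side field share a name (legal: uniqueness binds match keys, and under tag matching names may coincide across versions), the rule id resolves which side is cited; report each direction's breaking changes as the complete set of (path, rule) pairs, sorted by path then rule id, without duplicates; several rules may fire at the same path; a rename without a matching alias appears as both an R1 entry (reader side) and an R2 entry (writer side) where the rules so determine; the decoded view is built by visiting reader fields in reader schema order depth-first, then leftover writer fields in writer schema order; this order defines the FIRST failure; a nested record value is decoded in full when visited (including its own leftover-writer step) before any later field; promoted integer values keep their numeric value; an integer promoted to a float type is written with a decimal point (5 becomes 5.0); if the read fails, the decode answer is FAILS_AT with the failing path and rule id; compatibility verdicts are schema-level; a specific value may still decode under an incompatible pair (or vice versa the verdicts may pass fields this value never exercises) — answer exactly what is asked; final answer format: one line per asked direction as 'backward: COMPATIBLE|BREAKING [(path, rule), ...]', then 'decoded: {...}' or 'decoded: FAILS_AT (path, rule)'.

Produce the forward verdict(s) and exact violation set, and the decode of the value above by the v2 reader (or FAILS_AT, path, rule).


in Event below, arrows point writer -> reader
forward analysis of Event with v1 as reader and v2 as writer:
  extras <- extras (map<string, string> -> map<string, string>, writer optional)
  country <- country (string -> string, writer required)
  balance <- balance (float64 -> float64, writer required)
  street <- street (string -> string, writer required)
  age <- age (int64 -> int64, writer optional)
  no writer field matches reader duration
  writer field retries has no reader counterpart
  violation R1 at duration
  forward on Event therefore BREAKING (1)
decode (reader v2):
  extras := {"env": "kappa"}
  retries := 100 (absent -> default)
  country := "alpha"
  balance := 0.25
  street := "delta"
  age := 100
  writer duration: unknown -> dropped
  => decoded: {"extras": {"env": "kappa"}, "retries": 100, "country": "alpha", "balance": 0.25, "street": "delta", "age": 100}

forward: BREAKING [(duration, R1)]; decoded: {"extras": {"env": "kappa"}, "retries": 100, "country": "alpha", "balance": 0.25, "street": "delta", "age": 100}


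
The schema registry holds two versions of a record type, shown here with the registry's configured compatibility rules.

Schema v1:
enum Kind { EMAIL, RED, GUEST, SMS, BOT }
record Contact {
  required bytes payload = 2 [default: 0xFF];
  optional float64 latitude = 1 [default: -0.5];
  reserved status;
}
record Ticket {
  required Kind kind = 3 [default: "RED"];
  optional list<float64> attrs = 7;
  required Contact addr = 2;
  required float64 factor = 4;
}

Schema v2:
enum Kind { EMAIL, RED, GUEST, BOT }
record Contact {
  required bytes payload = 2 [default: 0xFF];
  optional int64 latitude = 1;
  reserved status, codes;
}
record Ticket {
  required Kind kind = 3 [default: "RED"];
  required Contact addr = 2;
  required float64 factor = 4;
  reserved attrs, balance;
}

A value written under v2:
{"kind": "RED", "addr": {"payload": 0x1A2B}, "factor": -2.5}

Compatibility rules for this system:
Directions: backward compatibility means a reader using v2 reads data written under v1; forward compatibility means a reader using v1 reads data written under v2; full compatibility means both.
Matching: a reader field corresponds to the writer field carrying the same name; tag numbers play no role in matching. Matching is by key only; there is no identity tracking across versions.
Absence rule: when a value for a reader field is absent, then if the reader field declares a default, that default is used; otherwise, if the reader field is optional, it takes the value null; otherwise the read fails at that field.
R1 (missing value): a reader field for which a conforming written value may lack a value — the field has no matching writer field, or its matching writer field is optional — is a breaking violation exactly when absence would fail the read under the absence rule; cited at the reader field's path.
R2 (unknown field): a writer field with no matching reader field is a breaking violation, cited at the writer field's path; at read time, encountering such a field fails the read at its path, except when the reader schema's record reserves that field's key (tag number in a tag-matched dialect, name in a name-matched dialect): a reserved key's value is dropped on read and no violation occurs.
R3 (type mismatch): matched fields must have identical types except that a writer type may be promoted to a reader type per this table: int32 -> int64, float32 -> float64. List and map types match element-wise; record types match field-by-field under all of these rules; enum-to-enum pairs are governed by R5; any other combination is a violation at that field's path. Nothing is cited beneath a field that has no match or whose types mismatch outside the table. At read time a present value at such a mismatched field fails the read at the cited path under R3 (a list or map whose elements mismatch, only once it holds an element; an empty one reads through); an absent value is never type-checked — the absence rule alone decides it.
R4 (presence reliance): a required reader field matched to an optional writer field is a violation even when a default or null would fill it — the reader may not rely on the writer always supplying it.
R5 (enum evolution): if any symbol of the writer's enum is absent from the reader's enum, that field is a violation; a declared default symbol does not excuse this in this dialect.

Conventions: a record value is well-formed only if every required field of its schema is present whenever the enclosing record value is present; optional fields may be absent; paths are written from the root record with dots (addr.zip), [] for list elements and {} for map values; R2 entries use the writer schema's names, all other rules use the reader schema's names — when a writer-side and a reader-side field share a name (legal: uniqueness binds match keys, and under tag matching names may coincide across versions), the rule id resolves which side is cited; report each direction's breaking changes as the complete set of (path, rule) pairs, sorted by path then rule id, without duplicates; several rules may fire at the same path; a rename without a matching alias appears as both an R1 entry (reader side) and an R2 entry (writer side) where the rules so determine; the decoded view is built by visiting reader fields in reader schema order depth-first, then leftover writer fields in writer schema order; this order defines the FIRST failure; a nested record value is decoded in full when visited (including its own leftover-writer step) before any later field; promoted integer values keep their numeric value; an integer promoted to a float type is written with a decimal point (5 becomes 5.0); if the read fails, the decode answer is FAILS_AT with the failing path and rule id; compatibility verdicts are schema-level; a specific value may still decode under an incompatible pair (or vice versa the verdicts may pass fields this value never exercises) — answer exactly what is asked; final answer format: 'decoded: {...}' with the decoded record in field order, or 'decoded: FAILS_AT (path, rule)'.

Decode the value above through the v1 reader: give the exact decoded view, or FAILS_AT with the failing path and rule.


each type pair in Ticket: writer, then reader
decode walk for Ticket under reader schema v1:
  kind := "RED"
  attrs := null (not supplied -> null)
  addr.payload := 0x1A2B
  addr.latitude := -0.5 (no value, default fills)
  factor := -2.5
  => decoded: {"kind": "RED", "attrs": null, "addr": {"payload": 0x1A2B, "latitude": -0.5}, "factor": -2.5}
checking off the Ticket differences that do not matter here:
  removed field attrs from record Ticket (its key "attrs" joins the reserved list) -> no rule fires on it and the decoded Ticket view is identical with or without it
  field latitude in record Contact: type float64 changed to int64 (its default is dropped) -> changes Ticket's schema-level verdicts only — the decode of this value is the same
  enum Kind (field kind in record Ticket): symbol SMS removed -> changes Ticket's schema-level verdicts only — the decode of this value is the same

decoded: {"kind": "RED", "attrs": null, "addr": {"payload": 0x1A2B, "latitude": -0.5}, "factor": -2.5}


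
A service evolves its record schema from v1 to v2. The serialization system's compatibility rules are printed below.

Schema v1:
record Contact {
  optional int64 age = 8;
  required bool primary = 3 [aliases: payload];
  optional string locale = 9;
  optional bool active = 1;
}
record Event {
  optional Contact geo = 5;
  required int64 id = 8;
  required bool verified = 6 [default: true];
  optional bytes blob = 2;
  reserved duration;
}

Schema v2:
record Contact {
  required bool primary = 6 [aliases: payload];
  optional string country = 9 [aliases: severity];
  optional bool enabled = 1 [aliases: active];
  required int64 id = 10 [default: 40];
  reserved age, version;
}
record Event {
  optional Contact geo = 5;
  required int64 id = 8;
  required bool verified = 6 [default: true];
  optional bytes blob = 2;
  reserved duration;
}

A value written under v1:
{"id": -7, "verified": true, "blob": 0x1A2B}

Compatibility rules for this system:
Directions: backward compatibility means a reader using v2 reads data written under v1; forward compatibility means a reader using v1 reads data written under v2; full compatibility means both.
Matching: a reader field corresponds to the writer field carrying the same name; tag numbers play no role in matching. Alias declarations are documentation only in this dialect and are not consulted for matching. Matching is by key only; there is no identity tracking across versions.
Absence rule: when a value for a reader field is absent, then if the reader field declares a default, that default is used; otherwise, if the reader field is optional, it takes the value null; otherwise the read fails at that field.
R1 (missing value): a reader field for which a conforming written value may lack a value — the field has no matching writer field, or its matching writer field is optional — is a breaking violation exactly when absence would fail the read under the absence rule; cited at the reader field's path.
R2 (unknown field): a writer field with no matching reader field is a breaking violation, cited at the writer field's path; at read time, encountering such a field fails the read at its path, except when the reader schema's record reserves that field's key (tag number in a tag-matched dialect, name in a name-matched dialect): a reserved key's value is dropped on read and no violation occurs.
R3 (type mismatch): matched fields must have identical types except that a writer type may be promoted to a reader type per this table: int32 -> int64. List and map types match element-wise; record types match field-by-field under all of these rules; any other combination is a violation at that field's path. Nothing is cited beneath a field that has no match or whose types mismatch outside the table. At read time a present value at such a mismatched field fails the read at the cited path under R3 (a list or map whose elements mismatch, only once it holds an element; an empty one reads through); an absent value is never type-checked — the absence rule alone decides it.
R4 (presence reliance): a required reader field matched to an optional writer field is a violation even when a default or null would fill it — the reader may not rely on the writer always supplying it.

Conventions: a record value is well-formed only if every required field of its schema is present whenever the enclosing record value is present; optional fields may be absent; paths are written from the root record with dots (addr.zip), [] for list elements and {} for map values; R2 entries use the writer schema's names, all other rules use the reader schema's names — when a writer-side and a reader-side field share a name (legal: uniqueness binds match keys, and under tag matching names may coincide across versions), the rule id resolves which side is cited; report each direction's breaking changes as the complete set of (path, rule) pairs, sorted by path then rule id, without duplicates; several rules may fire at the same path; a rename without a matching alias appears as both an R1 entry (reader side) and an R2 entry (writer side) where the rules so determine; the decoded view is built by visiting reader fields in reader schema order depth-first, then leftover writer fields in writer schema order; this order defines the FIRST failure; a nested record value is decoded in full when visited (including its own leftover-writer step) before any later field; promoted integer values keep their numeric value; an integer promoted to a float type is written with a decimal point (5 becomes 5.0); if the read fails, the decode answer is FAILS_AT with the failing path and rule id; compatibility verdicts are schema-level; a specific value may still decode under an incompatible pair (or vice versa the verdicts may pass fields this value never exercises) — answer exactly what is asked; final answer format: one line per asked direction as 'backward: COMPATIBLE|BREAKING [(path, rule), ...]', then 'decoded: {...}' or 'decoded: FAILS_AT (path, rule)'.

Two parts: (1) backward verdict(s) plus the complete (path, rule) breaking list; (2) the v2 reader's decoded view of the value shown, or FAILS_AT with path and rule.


backward: BREAKING [(geo.active, R2), (geo.locale, R2)]; decoded: {"geo": null, "id": -7, "verified": true, "blob": 0x1A2B}

the writer's type comes first in each Event pair
backward pass over Event, reader schema v2, writer schema v1:
  geo <- geo (Contact -> Contact, writer optional)
  id <- id (int64 -> int64, writer required)
  verified <- verified (bool -> bool, writer required)
  blob <- blob (bytes -> bytes, writer optional)
  geo.primary <- geo.primary (bool -> bool, writer required)
  no writer field matches reader geo.country
  no writer field matches reader geo.enabled
  no writer field matches reader geo.id
  writer field geo.age has no reader counterpart
  writer field geo.locale has no reader counterpart
  writer field geo.active has no reader counterpart
  breaking: (geo.active, R2)
  breaking: (geo.locale, R2)
  => backward verdict for Event: BREAKING, 2 violation(s)
decode walk for Event under reader schema v2:
  geo := null (absent, optional -> null)
  id := -7
  verified := true
  blob := 0x1A2B
  => decoded: {"geo": null, "id": -7, "verified": true, "blob": 0x1A2B}
the rest of the Event diff is inert for this question:
  removed field age from record Contact (its key "age" joins the reserved list) -> triggers nothing under Event's printed rules — same verdict
  added field id to record Contact: required int64, tag 10, default 40 (in v2 it sits last) -> matters only for Event's forward compatibility — outside the asked direction
  field primary in record Contact: tag 3 changed to 6 -> triggers nothing under Event's printed rules — same verdict


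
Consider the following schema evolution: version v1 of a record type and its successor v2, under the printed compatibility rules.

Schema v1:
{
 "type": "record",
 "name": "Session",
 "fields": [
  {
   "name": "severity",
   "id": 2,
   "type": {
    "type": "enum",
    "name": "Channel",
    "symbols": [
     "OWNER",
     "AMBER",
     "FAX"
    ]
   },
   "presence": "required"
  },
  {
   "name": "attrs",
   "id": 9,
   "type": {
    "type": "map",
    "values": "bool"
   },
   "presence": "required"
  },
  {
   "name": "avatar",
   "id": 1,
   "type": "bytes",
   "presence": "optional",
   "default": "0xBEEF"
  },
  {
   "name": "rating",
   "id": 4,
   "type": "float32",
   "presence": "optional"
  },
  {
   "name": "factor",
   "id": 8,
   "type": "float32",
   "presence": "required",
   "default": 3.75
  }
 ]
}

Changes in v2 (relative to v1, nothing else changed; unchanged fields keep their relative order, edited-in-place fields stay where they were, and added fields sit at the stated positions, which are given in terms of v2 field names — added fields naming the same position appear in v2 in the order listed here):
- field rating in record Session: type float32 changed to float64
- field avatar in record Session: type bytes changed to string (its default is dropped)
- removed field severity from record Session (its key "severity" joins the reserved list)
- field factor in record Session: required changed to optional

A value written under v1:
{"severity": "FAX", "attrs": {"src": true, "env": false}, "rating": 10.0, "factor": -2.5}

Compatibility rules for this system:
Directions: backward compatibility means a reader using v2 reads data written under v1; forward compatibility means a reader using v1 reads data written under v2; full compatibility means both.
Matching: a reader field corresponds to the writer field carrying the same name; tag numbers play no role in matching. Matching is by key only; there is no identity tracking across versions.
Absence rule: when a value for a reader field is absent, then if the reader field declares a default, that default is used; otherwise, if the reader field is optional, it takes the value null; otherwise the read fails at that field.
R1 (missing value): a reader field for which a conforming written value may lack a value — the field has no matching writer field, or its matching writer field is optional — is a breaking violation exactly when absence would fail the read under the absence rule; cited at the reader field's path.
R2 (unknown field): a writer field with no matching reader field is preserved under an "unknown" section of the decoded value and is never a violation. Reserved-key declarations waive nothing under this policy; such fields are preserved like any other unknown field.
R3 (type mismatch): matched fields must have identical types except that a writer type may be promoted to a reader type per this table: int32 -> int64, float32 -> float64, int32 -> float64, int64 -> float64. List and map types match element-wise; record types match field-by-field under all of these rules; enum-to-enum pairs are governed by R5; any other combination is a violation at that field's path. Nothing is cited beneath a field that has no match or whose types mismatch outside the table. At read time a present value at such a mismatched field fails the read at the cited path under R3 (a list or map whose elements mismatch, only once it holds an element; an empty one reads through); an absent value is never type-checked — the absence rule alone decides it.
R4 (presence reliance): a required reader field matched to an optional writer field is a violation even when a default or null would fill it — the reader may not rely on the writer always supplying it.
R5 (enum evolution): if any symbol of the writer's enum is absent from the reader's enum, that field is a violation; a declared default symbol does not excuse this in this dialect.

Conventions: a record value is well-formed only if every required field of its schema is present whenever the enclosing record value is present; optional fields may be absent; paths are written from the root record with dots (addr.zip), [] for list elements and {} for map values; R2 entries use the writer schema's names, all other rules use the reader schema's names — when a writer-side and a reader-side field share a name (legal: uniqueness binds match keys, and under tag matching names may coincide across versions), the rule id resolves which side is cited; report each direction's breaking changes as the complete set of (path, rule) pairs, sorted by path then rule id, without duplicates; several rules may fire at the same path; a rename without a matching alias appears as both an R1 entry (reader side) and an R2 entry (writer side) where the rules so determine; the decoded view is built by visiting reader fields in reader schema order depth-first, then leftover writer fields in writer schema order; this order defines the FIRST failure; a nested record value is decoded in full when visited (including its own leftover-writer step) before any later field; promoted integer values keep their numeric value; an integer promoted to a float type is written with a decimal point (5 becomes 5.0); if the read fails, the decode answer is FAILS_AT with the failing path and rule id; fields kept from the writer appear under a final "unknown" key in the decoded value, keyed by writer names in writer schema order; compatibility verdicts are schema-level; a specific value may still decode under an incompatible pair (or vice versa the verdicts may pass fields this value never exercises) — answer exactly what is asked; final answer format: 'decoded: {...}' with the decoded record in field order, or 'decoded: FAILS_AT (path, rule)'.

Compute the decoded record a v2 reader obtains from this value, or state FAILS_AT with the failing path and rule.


decoded: {"attrs": {"src": true, "env": false}, "avatar": null, "rating": 10.0, "factor": -2.5, "unknown": {"severity": "FAX"}}

each type pair in Session: writer, then reader
decode walk for Session under reader schema v2:
  attrs := {"src": true, "env": false}
  avatar := null (missing; optional => null)
  rating := 10.0 (float32 -> float64)
  factor := -2.5
  writer severity: kept under "unknown"
  => decoded: {"attrs": {"src": true, "env": false}, "avatar": null, "rating": 10.0, "factor": -2.5, "unknown": {"severity": "FAX"}}
diffs on Session not affecting the asked answer:
  field rating in record Session: type float32 changed to float64 -> changes Session's schema-level verdicts only — the decode of this value is the same
  field factor in record Session: required changed to optional -> changes Session's schema-level verdicts only — the decode of this value is the same


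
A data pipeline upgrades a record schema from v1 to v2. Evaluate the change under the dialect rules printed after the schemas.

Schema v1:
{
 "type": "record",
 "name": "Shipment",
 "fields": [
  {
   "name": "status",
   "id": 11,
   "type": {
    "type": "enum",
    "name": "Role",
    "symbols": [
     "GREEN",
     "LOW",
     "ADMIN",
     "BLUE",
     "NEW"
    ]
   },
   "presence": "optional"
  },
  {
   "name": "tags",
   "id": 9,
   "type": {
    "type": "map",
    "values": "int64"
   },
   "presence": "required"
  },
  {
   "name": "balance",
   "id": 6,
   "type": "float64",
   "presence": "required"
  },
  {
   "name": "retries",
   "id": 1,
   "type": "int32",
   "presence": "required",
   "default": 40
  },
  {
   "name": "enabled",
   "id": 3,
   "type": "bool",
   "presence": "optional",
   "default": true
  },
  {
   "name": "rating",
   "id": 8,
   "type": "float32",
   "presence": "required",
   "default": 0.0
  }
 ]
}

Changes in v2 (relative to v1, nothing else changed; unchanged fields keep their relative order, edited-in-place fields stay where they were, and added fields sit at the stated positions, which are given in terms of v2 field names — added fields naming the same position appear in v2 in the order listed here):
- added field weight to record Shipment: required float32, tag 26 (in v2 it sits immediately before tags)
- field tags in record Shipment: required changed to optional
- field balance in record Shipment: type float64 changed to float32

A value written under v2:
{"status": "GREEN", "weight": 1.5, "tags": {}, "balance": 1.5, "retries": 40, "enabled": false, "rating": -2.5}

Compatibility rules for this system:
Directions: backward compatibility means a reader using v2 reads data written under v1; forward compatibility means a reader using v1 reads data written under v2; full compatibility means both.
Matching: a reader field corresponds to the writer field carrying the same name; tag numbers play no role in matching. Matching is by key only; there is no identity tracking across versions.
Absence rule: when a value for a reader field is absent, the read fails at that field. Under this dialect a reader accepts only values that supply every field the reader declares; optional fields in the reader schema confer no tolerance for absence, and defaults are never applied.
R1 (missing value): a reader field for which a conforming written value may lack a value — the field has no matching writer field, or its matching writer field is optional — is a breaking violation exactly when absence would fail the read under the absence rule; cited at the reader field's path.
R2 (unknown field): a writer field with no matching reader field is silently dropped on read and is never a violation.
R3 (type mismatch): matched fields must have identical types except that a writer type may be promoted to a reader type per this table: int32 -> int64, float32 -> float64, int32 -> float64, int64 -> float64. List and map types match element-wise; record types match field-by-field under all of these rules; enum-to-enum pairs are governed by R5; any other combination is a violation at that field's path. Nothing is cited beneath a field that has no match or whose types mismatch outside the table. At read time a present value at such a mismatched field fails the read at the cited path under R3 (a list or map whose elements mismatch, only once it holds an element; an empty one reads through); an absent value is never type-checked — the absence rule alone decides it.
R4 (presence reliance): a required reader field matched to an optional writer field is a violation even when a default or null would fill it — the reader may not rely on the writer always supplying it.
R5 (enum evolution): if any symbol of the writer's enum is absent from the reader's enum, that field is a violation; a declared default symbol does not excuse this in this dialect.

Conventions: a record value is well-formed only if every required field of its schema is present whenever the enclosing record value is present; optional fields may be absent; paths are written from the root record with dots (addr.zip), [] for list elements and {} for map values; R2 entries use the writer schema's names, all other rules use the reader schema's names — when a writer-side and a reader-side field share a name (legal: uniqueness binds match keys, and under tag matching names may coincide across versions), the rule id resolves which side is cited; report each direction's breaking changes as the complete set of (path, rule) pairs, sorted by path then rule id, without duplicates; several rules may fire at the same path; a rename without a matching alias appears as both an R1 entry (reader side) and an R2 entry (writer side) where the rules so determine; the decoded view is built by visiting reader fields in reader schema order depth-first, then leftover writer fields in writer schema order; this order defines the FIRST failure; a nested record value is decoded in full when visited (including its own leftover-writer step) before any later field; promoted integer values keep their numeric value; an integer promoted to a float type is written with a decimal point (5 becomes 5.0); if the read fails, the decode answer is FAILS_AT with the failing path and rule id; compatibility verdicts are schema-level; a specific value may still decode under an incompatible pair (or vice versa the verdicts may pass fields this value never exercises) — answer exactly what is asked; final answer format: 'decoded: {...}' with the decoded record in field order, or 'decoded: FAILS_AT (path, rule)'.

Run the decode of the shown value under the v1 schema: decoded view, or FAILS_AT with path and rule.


decoded: {"status": "GREEN", "tags": {}, "balance": 1.5, "retries": 40, "enabled": false, "rating": -2.5}

the writer's type comes first in each Shipment pair
decode walk for Shipment under reader schema v1:
  status := "GREEN"
  tags := {}
  balance := 1.5 (float32 -> float64)
  retries := 40
  enabled := false
  rating := -2.5
  writer weight: unmatched, discarded
  => decoded: {"status": "GREEN", "tags": {}, "balance": 1.5, "retries": 40, "enabled": false, "rating": -2.5}
checking off the Shipment differences that do not matter here:
  added field weight to record Shipment: required float32, tag 26 (in v2 it sits immediately before tags) -> affects the rule determinations only; this particular Shipment value decodes identically
  field tags in record Shipment: required changed to optional -> affects the rule determinations only; this particular Shipment value decodes identically
  field balance in record Shipment: type float64 changed to float32 -> affects the rule determinations only; this particular Shipment value decodes identically
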